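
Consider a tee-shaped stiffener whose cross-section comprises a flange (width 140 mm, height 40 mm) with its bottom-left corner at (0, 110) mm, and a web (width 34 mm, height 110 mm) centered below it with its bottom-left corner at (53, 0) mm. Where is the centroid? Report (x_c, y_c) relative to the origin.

x_c = 70.00 mm, y_c = 99.97 mm

web: A = 34 × 110 = 3740.00, centroid at (70.00, 55.00).
flange: A = 140 × 40 = 5600.00, centroid at (70.00, 130.00).
ΣA = 9340.00 mm², ΣAx_c = 653800.00 mm³, ΣAy_c = 933700.00 mm³.
x_c = 653800.00/9340.00 = 70.00 mm; y_c = 933700.00/9340.00 = 99.97 mm.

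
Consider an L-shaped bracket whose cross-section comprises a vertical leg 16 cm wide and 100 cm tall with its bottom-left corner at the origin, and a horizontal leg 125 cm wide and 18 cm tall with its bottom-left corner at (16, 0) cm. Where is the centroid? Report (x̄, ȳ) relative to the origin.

x̄ = 49.20 cm, ȳ = 26.04 cm

vertical leg: A = 16 × 100 = 1600.00, centroid at (8.00, 50.00).
horizontal leg: A = 125 × 18 = 2250.00, centroid at (78.50, 9.00).
ΣA = 3850.00 cm²
ΣAx̄ = (1600.00)(8.00) + (2250.00)(78.50) = 189425.00 cm³
ΣAȳ = (1600.00)(50.00) + (2250.00)(9.00) = 100250.00 cm³
x̄ = 189425.00 / 3850.00 = 49.20 cm
ȳ = 100250.00 / 3850.00 = 26.04 cm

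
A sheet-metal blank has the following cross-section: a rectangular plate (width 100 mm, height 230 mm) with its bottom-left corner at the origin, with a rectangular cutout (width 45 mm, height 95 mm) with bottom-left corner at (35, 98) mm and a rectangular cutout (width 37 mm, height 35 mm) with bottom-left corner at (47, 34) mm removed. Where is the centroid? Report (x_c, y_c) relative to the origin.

plate: A = 100 × 230 = 23000.00, centroid at (50.00, 115.00).
hole 1: A = −(45 × 95) = -4275.00, centroid at (57.50, 145.50).
hole 2: A = −(37 × 35) = -1295.00, centroid at (65.50, 51.50).
ΣA = 17430.00 mm²
ΣAx_c = (23000.00)(50.00) + (-4275.00)(57.50) + (-1295.00)(65.50) = 819365.00 mm³
ΣAy_c = (23000.00)(115.00) + (-4275.00)(145.50) + (-1295.00)(51.50) = 1956295.00 mm³
x_c = 819365.00 / 17430.00 = 47.01 mm
y_c = 1956295.00 / 17430.00 = 112.24 mm

x_c = 47.01 mm, y_c = 112.24 mm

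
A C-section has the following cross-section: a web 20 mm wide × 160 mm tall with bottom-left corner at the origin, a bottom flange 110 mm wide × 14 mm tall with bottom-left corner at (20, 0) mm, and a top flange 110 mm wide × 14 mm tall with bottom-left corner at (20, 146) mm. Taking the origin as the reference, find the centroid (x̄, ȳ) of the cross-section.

Part | A | x̄ᵢ | ȳᵢ | A·x̄ᵢ | A·ȳᵢ
web | 3200.00 | 10.00 | 80.00 | 32000.00 | 256000.00
bottom flange | 1540.00 | 75.00 | 7.00 | 115500.00 | 10780.00
top flange | 1540.00 | 75.00 | 153.00 | 115500.00 | 235620.00
Σ | 6280.00 |  |  | 263000.00 | 502400.00
x̄ = 263000.00 / 6280.00 = 41.88 mm
ȳ = 502400.00 / 6280.00 = 80.00 mm

x̄ = 41.88 mm, ȳ = 80.00 mm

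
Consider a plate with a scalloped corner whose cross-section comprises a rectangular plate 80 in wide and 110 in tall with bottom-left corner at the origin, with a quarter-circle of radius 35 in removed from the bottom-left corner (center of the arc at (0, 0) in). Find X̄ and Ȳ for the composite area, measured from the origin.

plate: A = 80 × 110 = 8800.00, centroid at (40.00, 55.00).
removed quarter-circle: A = −¼π·35² = -962.11, centroid at (14.85, 14.85).
ΣA = 7837.89 in²
ΣAX̄ = (8800.00)(40.00) + (-962.11)(14.85) = 337708.33 in³
ΣAȲ = (8800.00)(55.00) + (-962.11)(14.85) = 469708.33 in³
X̄ = 337708.33 / 7837.89 = 43.09 in
Ȳ = 469708.33 / 7837.89 = 59.93 in

X̄ = 43.09 in, Ȳ = 59.93 in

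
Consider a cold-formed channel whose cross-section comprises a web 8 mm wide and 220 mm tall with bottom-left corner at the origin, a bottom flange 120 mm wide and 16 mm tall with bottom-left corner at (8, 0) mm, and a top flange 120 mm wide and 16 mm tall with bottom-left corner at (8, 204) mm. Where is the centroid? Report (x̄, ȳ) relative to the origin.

x̄ = 47.89 mm, ȳ = 110.00 mm

web: A = 8 × 220 = 1760.00, centroid at (4.00, 110.00).
bottom flange: A = 120 × 16 = 1920.00, centroid at (68.00, 8.00).
top flange: A = 120 × 16 = 1920.00, centroid at (68.00, 212.00).
ΣA = 5600.00 mm², ΣAx̄ = 268160.00 mm³, ΣAȳ = 616000.00 mm³.
x̄ = 268160.00/5600.00 = 47.89 mm; ȳ = 616000.00/5600.00 = 110.00 mm.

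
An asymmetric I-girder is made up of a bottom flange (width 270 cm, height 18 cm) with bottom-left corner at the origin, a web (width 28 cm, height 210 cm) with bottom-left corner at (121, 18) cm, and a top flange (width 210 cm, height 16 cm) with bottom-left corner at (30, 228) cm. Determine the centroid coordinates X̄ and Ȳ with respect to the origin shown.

X̄ = 135.00 cm, Ȳ = 110.63 cm

bottom flange: A = 270 × 18 = 4860.00, centroid at (135.00, 9.00).
web: A = 28 × 210 = 5880.00, centroid at (135.00, 123.00).
top flange: A = 210 × 16 = 3360.00, centroid at (135.00, 236.00).
ΣA = 14100.00 cm²
ΣAX̄ = (4860.00)(135.00) + (5880.00)(135.00) + (3360.00)(135.00) = 1903500.00 cm³
ΣAȲ = (4860.00)(9.00) + (5880.00)(123.00) + (3360.00)(236.00) = 1559940.00 cm³
X̄ = 1903500.00 / 14100.00 = 135.00 cm
Ȳ = 1559940.00 / 14100.00 = 110.63 cm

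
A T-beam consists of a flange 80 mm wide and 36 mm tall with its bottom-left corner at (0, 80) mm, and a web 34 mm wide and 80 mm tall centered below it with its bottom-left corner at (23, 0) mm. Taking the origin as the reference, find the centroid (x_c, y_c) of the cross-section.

x_c = 40.00 mm, y_c = 69.83 mm

web: A = 34 × 80 = 2720.00, centroid at (40.00, 40.00).
flange: A = 80 × 36 = 2880.00, centroid at (40.00, 98.00).
ΣA = 5600.00 mm², ΣAx_c = 224000.00 mm³, ΣAy_c = 391040.00 mm³.
x_c = 224000.00/5600.00 = 40.00 mm; y_c = 391040.00/5600.00 = 69.83 mm.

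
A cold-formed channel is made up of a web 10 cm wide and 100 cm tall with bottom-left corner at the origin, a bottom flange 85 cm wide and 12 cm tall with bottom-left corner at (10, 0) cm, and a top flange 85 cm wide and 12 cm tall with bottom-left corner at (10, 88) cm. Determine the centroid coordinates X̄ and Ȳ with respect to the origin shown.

X̄ = 36.88 cm, Ȳ = 50.00 cm

Part | A | x̄ᵢ | ȳᵢ | A·x̄ᵢ | A·ȳᵢ
web | 1000.00 | 5.00 | 50.00 | 5000.00 | 50000.00
bottom flange | 1020.00 | 52.50 | 6.00 | 53550.00 | 6120.00
top flange | 1020.00 | 52.50 | 94.00 | 53550.00 | 95880.00
Σ | 3040.00 |  |  | 112100.00 | 152000.00
X̄ = 112100.00 / 3040.00 = 36.88 cm
Ȳ = 152000.00 / 3040.00 = 50.00 cm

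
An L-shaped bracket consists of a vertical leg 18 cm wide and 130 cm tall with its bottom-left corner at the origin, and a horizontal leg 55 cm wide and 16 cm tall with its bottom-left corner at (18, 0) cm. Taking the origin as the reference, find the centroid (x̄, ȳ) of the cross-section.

x̄ = 18.98 cm, ȳ = 49.42 cm

vertical leg: A = 18 × 130 = 2340.00, centroid at (9.00, 65.00).
horizontal leg: A = 55 × 16 = 880.00, centroid at (45.50, 8.00).
ΣA = 3220.00 cm², ΣAx̄ = 61100.00 cm³, ΣAȳ = 159140.00 cm³.
x̄ = 61100.00/3220.00 = 18.98 cm; ȳ = 159140.00/3220.00 = 49.42 cm.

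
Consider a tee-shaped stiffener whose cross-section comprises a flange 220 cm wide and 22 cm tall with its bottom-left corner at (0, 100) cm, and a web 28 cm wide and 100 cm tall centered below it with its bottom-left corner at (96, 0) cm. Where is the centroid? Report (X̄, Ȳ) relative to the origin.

web: A = 28 × 100 = 2800.00, centroid at (110.00, 50.00).
flange: A = 220 × 22 = 4840.00, centroid at (110.00, 111.00).
ΣA = 7640.00 cm²
ΣAX̄ = (2800.00)(110.00) + (4840.00)(110.00) = 840400.00 cm³
ΣAȲ = (2800.00)(50.00) + (4840.00)(111.00) = 677240.00 cm³
X̄ = 840400.00 / 7640.00 = 110.00 cm
Ȳ = 677240.00 / 7640.00 = 88.64 cm

X̄ = 110.00 cm, Ȳ = 88.64 cm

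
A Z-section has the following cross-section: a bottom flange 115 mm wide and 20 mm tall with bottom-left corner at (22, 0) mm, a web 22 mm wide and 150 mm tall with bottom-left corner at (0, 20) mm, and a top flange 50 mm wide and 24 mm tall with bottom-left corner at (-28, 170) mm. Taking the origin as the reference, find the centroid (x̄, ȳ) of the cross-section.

bottom flange: A = 115 × 20 = 2300.00, centroid at (79.50, 10.00).
web: A = 22 × 150 = 3300.00, centroid at (11.00, 95.00).
top flange: A = 50 × 24 = 1200.00, centroid at (-3.00, 182.00).
ΣA = 6800.00 mm², ΣAx̄ = 215550.00 mm³, ΣAȳ = 554900.00 mm³.
x̄ = 215550.00/6800.00 = 31.70 mm; ȳ = 554900.00/6800.00 = 81.60 mm.

x̄ = 31.70 mm, ȳ = 81.60 mm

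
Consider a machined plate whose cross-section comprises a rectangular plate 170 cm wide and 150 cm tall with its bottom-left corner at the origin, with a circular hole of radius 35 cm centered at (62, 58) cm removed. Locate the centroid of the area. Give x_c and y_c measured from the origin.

x_c = 89.09 cm, y_c = 78.02 cm

plate: A = 170 × 150 = 25500.00, centroid at (85.00, 75.00).
hole: A = −π·35² = -3848.45, centroid at (62.00, 58.00).
ΣA = 21651.55 cm²
ΣAx_c = (25500.00)(85.00) + (-3848.45)(62.00) = 1928896.04 cm³
ΣAy_c = (25500.00)(75.00) + (-3848.45)(58.00) = 1689289.84 cm³
x_c = 1928896.04 / 21651.55 = 89.09 cm
y_c = 1689289.84 / 21651.55 = 78.02 cm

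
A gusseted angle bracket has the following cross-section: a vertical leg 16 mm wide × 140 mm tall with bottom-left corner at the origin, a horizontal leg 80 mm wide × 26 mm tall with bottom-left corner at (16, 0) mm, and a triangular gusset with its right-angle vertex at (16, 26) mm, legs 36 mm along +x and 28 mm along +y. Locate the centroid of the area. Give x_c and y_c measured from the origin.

vertical leg: A = 16 × 140 = 2240.00, centroid at (8.00, 70.00).
horizontal leg: A = 80 × 26 = 2080.00, centroid at (56.00, 13.00).
gusset: A = ½·36·28 = 504.00, centroid at (28.00, 35.33).
ΣA = 4824.00 mm², ΣAx_c = 148512.00 mm³, ΣAy_c = 201648.00 mm³.
x_c = 148512.00/4824.00 = 30.79 mm; y_c = 201648.00/4824.00 = 41.80 mm.

x_c = 30.79 mm, y_c = 41.80 mm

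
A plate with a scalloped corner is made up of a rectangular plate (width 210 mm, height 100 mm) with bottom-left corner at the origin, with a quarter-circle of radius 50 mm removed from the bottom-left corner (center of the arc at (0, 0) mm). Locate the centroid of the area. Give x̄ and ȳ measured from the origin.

x̄ = 113.64 mm, ȳ = 52.97 mm

plate: A = 210 × 100 = 21000.00, centroid at (105.00, 50.00).
removed quarter-circle: A = −¼π·50² = -1963.50, centroid at (21.22, 21.22).
ΣA = 19036.50 mm²
ΣAx̄ = (21000.00)(105.00) + (-1963.50)(21.22) = 2163333.33 mm³
ΣAȳ = (21000.00)(50.00) + (-1963.50)(21.22) = 1008333.33 mm³
x̄ = 2163333.33 / 19036.50 = 113.64 mm
ȳ = 1008333.33 / 19036.50 = 52.97 mm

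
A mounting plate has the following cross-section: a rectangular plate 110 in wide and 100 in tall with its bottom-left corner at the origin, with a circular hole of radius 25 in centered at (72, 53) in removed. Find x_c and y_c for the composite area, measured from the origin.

Part | A | x̄ᵢ | ȳᵢ | A·x̄ᵢ | A·ȳᵢ
plate | 11000.00 | 55.00 | 50.00 | 605000.00 | 550000.00
hole | -1963.50 | 72.00 | 53.00 | -141371.67 | -104065.26
Σ | 9036.50 |  |  | 463628.33 | 445934.74
x_c = 463628.33 / 9036.50 = 51.31 in
y_c = 445934.74 / 9036.50 = 49.35 in

x_c = 51.31 in, y_c = 49.35 in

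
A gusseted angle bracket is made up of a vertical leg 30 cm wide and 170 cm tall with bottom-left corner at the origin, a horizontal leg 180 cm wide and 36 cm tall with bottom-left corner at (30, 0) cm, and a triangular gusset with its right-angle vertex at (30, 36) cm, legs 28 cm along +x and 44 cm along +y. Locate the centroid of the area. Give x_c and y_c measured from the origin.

x_c = 72.02 cm, y_c = 47.67 cm

Part | A | x̄ᵢ | ȳᵢ | A·x̄ᵢ | A·ȳᵢ
vertical leg | 5100.00 | 15.00 | 85.00 | 76500.00 | 433500.00
horizontal leg | 6480.00 | 120.00 | 18.00 | 777600.00 | 116640.00
gusset | 616.00 | 39.33 | 50.67 | 24229.33 | 31210.67
Σ | 12196.00 |  |  | 878329.33 | 581350.67
x_c = 878329.33 / 12196.00 = 72.02 cm
y_c = 581350.67 / 12196.00 = 47.67 cm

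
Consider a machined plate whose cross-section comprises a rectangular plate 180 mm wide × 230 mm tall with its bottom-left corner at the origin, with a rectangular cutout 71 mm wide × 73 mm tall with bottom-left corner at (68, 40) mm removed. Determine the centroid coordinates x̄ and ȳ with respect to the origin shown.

Part | A | x̄ᵢ | ȳᵢ | A·x̄ᵢ | A·ȳᵢ
plate | 41400.00 | 90.00 | 115.00 | 3726000.00 | 4761000.00
hole | -5183.00 | 103.50 | 76.50 | -536440.50 | -396499.50
Σ | 36217.00 |  |  | 3189559.50 | 4364500.50
x̄ = 3189559.50 / 36217.00 = 88.07 mm
ȳ = 4364500.50 / 36217.00 = 120.51 mm

x̄ = 88.07 mm, ȳ = 120.51 mm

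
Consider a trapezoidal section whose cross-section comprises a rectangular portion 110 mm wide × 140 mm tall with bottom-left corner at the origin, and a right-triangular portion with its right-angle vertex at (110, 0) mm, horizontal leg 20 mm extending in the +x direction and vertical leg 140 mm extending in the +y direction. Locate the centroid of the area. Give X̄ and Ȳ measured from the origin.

X̄ = 60.14 mm, Ȳ = 68.06 mm

Part | A | x̄ᵢ | ȳᵢ | A·x̄ᵢ | A·ȳᵢ
rectangular portion | 15400.00 | 55.00 | 70.00 | 847000.00 | 1078000.00
triangular portion | 1400.00 | 116.67 | 46.67 | 163333.33 | 65333.33
Σ | 16800.00 |  |  | 1010333.33 | 1143333.33
X̄ = 1010333.33 / 16800.00 = 60.14 mm
Ȳ = 1143333.33 / 16800.00 = 68.06 mm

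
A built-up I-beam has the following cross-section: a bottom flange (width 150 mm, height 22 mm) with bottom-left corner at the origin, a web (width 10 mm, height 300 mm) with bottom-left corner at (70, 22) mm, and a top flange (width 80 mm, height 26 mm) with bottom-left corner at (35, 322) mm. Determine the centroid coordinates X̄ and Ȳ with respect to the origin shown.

bottom flange: A = 150 × 22 = 3300.00, centroid at (75.00, 11.00).
web: A = 10 × 300 = 3000.00, centroid at (75.00, 172.00).
top flange: A = 80 × 26 = 2080.00, centroid at (75.00, 335.00).
ΣA = 8380.00 mm²
ΣAX̄ = (3300.00)(75.00) + (3000.00)(75.00) + (2080.00)(75.00) = 628500.00 mm³
ΣAȲ = (3300.00)(11.00) + (3000.00)(172.00) + (2080.00)(335.00) = 1249100.00 mm³
X̄ = 628500.00 / 8380.00 = 75.00 mm
Ȳ = 1249100.00 / 8380.00 = 149.06 mm

X̄ = 75.00 mm, Ȳ = 149.06 mm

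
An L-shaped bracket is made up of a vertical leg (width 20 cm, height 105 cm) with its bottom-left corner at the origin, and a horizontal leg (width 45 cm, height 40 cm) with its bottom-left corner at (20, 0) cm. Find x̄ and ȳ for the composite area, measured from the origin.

vertical leg: A = 20 × 105 = 2100.00, centroid at (10.00, 52.50).
horizontal leg: A = 45 × 40 = 1800.00, centroid at (42.50, 20.00).
ΣA = 3900.00 cm²
ΣAx̄ = (2100.00)(10.00) + (1800.00)(42.50) = 97500.00 cm³
ΣAȳ = (2100.00)(52.50) + (1800.00)(20.00) = 146250.00 cm³
x̄ = 97500.00 / 3900.00 = 25.00 cm
ȳ = 146250.00 / 3900.00 = 37.50 cm

x̄ = 25.00 cm, ȳ = 37.50 cm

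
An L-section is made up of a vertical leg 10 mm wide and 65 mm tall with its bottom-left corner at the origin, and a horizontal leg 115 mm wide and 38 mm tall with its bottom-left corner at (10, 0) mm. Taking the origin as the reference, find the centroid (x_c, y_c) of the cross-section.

vertical leg: A = 10 × 65 = 650.00, centroid at (5.00, 32.50).
horizontal leg: A = 115 × 38 = 4370.00, centroid at (67.50, 19.00).
ΣA = 5020.00 mm²
ΣAx_c = (650.00)(5.00) + (4370.00)(67.50) = 298225.00 mm³
ΣAy_c = (650.00)(32.50) + (4370.00)(19.00) = 104155.00 mm³
x_c = 298225.00 / 5020.00 = 59.41 mm
y_c = 104155.00 / 5020.00 = 20.75 mm

x_c = 59.41 mm, y_c = 20.75 mm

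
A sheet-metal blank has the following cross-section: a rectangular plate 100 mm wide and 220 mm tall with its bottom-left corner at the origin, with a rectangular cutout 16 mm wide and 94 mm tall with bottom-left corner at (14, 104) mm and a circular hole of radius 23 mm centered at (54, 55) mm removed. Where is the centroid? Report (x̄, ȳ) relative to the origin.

plate: A = 100 × 220 = 22000.00, centroid at (50.00, 110.00).
hole 1: A = −(16 × 94) = -1504.00, centroid at (22.00, 151.00).
hole 2: A = −π·23² = -1661.90, centroid at (54.00, 55.00).
ΣA = 18834.10 mm²
ΣAx̄ = (22000.00)(50.00) + (-1504.00)(22.00) + (-1661.90)(54.00) = 977169.26 mm³
ΣAȳ = (22000.00)(110.00) + (-1504.00)(151.00) + (-1661.90)(55.00) = 2101491.36 mm³
x̄ = 977169.26 / 18834.10 = 51.88 mm
ȳ = 2101491.36 / 18834.10 = 111.58 mm

x̄ = 51.88 mm, ȳ = 111.58 mm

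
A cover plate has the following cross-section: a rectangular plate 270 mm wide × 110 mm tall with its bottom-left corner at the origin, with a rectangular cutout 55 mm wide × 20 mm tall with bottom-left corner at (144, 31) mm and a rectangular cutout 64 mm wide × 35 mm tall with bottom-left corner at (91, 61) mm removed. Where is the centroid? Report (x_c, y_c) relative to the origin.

plate: A = 270 × 110 = 29700.00, centroid at (135.00, 55.00).
hole 1: A = −(55 × 20) = -1100.00, centroid at (171.50, 41.00).
hole 2: A = −(64 × 35) = -2240.00, centroid at (123.00, 78.50).
ΣA = 26360.00 mm²
ΣAx_c = (29700.00)(135.00) + (-1100.00)(171.50) + (-2240.00)(123.00) = 3545330.00 mm³
ΣAy_c = (29700.00)(55.00) + (-1100.00)(41.00) + (-2240.00)(78.50) = 1412560.00 mm³
x_c = 3545330.00 / 26360.00 = 134.50 mm
y_c = 1412560.00 / 26360.00 = 53.59 mm

x_c = 134.50 mm, y_c = 53.59 mm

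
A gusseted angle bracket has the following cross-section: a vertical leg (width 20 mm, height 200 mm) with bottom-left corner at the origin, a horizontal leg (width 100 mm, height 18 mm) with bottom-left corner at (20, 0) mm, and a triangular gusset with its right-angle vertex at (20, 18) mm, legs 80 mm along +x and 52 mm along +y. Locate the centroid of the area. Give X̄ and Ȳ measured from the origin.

X̄ = 33.38 mm, Ȳ = 62.14 mm

vertical leg: A = 20 × 200 = 4000.00, centroid at (10.00, 100.00).
horizontal leg: A = 100 × 18 = 1800.00, centroid at (70.00, 9.00).
gusset: A = ½·80·52 = 2080.00, centroid at (46.67, 35.33).
ΣA = 7880.00 mm², ΣAX̄ = 263066.67 mm³, ΣAȲ = 489693.33 mm³.
X̄ = 263066.67/7880.00 = 33.38 mm; Ȳ = 489693.33/7880.00 = 62.14 mm.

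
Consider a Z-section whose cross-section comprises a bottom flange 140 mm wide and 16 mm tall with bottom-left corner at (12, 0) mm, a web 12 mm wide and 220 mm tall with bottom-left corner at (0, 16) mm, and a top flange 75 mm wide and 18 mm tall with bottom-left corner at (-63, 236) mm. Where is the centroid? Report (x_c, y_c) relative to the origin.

bottom flange: A = 140 × 16 = 2240.00, centroid at (82.00, 8.00).
web: A = 12 × 220 = 2640.00, centroid at (6.00, 126.00).
top flange: A = 75 × 18 = 1350.00, centroid at (-25.50, 245.00).
ΣA = 6230.00 mm²
ΣAx_c = (2240.00)(82.00) + (2640.00)(6.00) + (1350.00)(-25.50) = 165095.00 mm³
ΣAy_c = (2240.00)(8.00) + (2640.00)(126.00) + (1350.00)(245.00) = 681310.00 mm³
x_c = 165095.00 / 6230.00 = 26.50 mm
y_c = 681310.00 / 6230.00 = 109.36 mm

x_c = 26.50 mm, y_c = 109.36 mm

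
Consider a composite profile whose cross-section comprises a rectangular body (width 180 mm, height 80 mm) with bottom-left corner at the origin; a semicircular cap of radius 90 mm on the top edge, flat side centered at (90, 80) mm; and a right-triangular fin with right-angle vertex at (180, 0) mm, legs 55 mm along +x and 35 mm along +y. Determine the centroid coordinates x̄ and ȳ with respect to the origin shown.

rectangular body: A = 180 × 80 = 14400.00, centroid at (90.00, 40.00).
semicircular top: A = ½π·90² = 12723.45, centroid at (90.00, 118.20).
triangular fin: A = ½·55·35 = 962.50, centroid at (198.33, 11.67).
ΣA = 28085.95 mm², ΣAx̄ = 2632006.36 mm³, ΣAȳ = 2091105.19 mm³.
x̄ = 2632006.36/28085.95 = 93.71 mm; ȳ = 2091105.19/28085.95 = 74.45 mm.

x̄ = 93.71 mm, ȳ = 74.45 mm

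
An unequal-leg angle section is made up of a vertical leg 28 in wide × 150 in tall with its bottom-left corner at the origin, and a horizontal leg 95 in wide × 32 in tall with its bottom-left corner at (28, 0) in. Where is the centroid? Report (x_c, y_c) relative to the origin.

x_c = 39.82 in, y_c = 50.23 in

vertical leg: A = 28 × 150 = 4200.00, centroid at (14.00, 75.00).
horizontal leg: A = 95 × 32 = 3040.00, centroid at (75.50, 16.00).
ΣA = 7240.00 in², ΣAx_c = 288320.00 in³, ΣAy_c = 363640.00 in³.
x_c = 288320.00/7240.00 = 39.82 in; y_c = 363640.00/7240.00 = 50.23 in.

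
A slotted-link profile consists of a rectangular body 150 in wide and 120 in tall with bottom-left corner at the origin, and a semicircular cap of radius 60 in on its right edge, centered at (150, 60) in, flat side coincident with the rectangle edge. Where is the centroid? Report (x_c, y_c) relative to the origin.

x_c = 99.02 in, y_c = 60.00 in

rectangular body: A = 150 × 120 = 18000.00, centroid at (75.00, 60.00).
semicircular end: A = ½π·60² = 5654.87, centroid at (175.46, 60.00).
ΣA = 23654.87 in², ΣAx_c = 2342230.02 in³, ΣAy_c = 1419292.01 in³.
x_c = 2342230.02/23654.87 = 99.02 in; y_c = 1419292.01/23654.87 = 60.00 in.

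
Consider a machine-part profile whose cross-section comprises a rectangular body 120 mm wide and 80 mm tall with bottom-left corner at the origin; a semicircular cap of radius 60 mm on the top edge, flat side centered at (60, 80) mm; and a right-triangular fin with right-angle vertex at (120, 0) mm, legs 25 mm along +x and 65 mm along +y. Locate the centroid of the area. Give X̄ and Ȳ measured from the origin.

Part | A | x̄ᵢ | ȳᵢ | A·x̄ᵢ | A·ȳᵢ
rectangular body | 9600.00 | 60.00 | 40.00 | 576000.00 | 384000.00
semicircular top | 5654.87 | 60.00 | 105.46 | 339292.01 | 596389.34
triangular fin | 812.50 | 128.33 | 21.67 | 104270.83 | 17604.17
Σ | 16067.37 |  |  | 1019562.84 | 997993.51
X̄ = 1019562.84 / 16067.37 = 63.46 mm
Ȳ = 997993.51 / 16067.37 = 62.11 mm

X̄ = 63.46 mm, Ȳ = 62.11 mm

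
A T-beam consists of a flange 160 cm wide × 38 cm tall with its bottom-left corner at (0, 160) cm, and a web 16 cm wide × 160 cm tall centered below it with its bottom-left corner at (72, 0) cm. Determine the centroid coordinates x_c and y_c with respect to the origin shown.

web: A = 16 × 160 = 2560.00, centroid at (80.00, 80.00).
flange: A = 160 × 38 = 6080.00, centroid at (80.00, 179.00).
ΣA = 8640.00 cm²
ΣAx_c = (2560.00)(80.00) + (6080.00)(80.00) = 691200.00 cm³
ΣAy_c = (2560.00)(80.00) + (6080.00)(179.00) = 1293120.00 cm³
x_c = 691200.00 / 8640.00 = 80.00 cm
y_c = 1293120.00 / 8640.00 = 149.67 cm

x_c = 80.00 cm, y_c = 149.67 cm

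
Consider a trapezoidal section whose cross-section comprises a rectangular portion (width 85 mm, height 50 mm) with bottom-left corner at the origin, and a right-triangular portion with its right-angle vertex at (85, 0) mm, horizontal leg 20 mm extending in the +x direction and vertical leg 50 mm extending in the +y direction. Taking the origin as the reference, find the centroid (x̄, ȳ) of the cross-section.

x̄ = 47.68 mm, ȳ = 24.12 mm

Part | A | x̄ᵢ | ȳᵢ | A·x̄ᵢ | A·ȳᵢ
rectangular portion | 4250.00 | 42.50 | 25.00 | 180625.00 | 106250.00
triangular portion | 500.00 | 91.67 | 16.67 | 45833.33 | 8333.33
Σ | 4750.00 |  |  | 226458.33 | 114583.33
x̄ = 226458.33 / 4750.00 = 47.68 mm
ȳ = 114583.33 / 4750.00 = 24.12 mm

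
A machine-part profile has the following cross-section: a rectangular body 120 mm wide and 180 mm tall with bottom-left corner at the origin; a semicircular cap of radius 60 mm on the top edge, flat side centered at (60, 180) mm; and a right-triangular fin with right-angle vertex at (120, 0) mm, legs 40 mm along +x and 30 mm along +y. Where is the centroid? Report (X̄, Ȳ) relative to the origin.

Part | A | x̄ᵢ | ȳᵢ | A·x̄ᵢ | A·ȳᵢ
rectangular body | 21600.00 | 60.00 | 90.00 | 1296000.00 | 1944000.00
semicircular top | 5654.87 | 60.00 | 205.46 | 339292.01 | 1161876.02
triangular fin | 600.00 | 133.33 | 10.00 | 80000.00 | 6000.00
Σ | 27854.87 |  |  | 1715292.01 | 3111876.02
X̄ = 1715292.01 / 27854.87 = 61.58 mm
Ȳ = 3111876.02 / 27854.87 = 111.72 mm

X̄ = 61.58 mm, Ȳ = 111.72 mm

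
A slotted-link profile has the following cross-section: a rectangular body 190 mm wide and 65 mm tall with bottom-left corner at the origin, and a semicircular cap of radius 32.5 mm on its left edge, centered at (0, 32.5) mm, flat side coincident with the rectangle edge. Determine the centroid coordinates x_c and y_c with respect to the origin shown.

Part | A | x̄ᵢ | ȳᵢ | A·x̄ᵢ | A·ȳᵢ
rectangular body | 12350.00 | 95.00 | 32.50 | 1173250.00 | 401375.00
semicircular end | 1659.15 | -13.79 | 32.50 | -22885.42 | 53922.49
Σ | 14009.15 |  |  | 1150364.58 | 455297.49
x_c = 1150364.58 / 14009.15 = 82.12 mm
y_c = 455297.49 / 14009.15 = 32.50 mm

x_c = 82.12 mm, y_c = 32.50 mm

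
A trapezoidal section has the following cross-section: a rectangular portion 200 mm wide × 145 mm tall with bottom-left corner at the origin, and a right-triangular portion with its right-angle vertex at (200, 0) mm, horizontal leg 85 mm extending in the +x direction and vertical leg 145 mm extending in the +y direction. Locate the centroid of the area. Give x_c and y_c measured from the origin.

x_c = 122.49 mm, y_c = 68.26 mm

rectangular portion: A = 200 × 145 = 29000.00, centroid at (100.00, 72.50).
triangular portion: A = ½·85·145 = 6162.50, centroid at (228.33, 48.33).
ΣA = 35162.50 mm²
ΣAx_c = (29000.00)(100.00) + (6162.50)(228.33) = 4307104.17 mm³
ΣAy_c = (29000.00)(72.50) + (6162.50)(48.33) = 2400354.17 mm³
x_c = 4307104.17 / 35162.50 = 122.49 mm
y_c = 2400354.17 / 35162.50 = 68.26 mm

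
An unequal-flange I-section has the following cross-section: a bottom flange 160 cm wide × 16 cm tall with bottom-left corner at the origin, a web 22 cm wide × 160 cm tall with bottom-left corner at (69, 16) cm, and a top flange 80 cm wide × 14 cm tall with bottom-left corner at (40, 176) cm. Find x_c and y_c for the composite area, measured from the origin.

bottom flange: A = 160 × 16 = 2560.00, centroid at (80.00, 8.00).
web: A = 22 × 160 = 3520.00, centroid at (80.00, 96.00).
top flange: A = 80 × 14 = 1120.00, centroid at (80.00, 183.00).
ΣA = 7200.00 cm²
ΣAx_c = (2560.00)(80.00) + (3520.00)(80.00) + (1120.00)(80.00) = 576000.00 cm³
ΣAy_c = (2560.00)(8.00) + (3520.00)(96.00) + (1120.00)(183.00) = 563360.00 cm³
x_c = 576000.00 / 7200.00 = 80.00 cm
y_c = 563360.00 / 7200.00 = 78.24 cm

x_c = 80.00 cm, y_c = 78.24 cm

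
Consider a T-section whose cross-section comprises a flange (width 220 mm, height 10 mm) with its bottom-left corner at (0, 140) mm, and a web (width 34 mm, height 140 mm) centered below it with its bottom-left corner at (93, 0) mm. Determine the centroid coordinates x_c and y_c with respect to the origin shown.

web: A = 34 × 140 = 4760.00, centroid at (110.00, 70.00).
flange: A = 220 × 10 = 2200.00, centroid at (110.00, 145.00).
ΣA = 6960.00 mm², ΣAx_c = 765600.00 mm³, ΣAy_c = 652200.00 mm³.
x_c = 765600.00/6960.00 = 110.00 mm; y_c = 652200.00/6960.00 = 93.71 mm.

x_c = 110.00 mm, y_c = 93.71 mm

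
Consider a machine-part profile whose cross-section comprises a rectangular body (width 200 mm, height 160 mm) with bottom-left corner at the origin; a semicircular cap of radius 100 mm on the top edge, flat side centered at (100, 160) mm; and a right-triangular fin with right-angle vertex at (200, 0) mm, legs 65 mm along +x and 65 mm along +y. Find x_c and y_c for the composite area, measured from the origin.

x_c = 105.16 mm, y_c = 116.13 mm

Part | A | x̄ᵢ | ȳᵢ | A·x̄ᵢ | A·ȳᵢ
rectangular body | 32000.00 | 100.00 | 80.00 | 3200000.00 | 2560000.00
semicircular top | 15707.96 | 100.00 | 202.44 | 1570796.33 | 3179940.79
triangular fin | 2112.50 | 221.67 | 21.67 | 468270.83 | 45770.83
Σ | 49820.46 |  |  | 5239067.16 | 5785711.62
x_c = 5239067.16 / 49820.46 = 105.16 mm
y_c = 5785711.62 / 49820.46 = 116.13 mm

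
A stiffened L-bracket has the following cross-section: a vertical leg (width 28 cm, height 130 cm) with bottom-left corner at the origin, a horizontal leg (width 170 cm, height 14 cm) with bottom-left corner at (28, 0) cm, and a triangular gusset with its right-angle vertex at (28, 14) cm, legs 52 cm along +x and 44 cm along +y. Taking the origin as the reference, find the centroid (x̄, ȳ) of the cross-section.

vertical leg: A = 28 × 130 = 3640.00, centroid at (14.00, 65.00).
horizontal leg: A = 170 × 14 = 2380.00, centroid at (113.00, 7.00).
gusset: A = ½·52·44 = 1144.00, centroid at (45.33, 28.67).
ΣA = 7164.00 cm², ΣAx̄ = 371761.33 cm³, ΣAȳ = 286054.67 cm³.
x̄ = 371761.33/7164.00 = 51.89 cm; ȳ = 286054.67/7164.00 = 39.93 cm.

x̄ = 51.89 cm, ȳ = 39.93 cm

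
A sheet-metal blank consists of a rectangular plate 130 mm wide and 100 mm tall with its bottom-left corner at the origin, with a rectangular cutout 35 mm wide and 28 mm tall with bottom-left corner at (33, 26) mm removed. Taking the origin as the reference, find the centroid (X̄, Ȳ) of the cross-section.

X̄ = 66.18 mm, Ȳ = 50.82 mm

Part | A | x̄ᵢ | ȳᵢ | A·x̄ᵢ | A·ȳᵢ
plate | 13000.00 | 65.00 | 50.00 | 845000.00 | 650000.00
hole | -980.00 | 50.50 | 40.00 | -49490.00 | -39200.00
Σ | 12020.00 |  |  | 795510.00 | 610800.00
X̄ = 795510.00 / 12020.00 = 66.18 mm
Ȳ = 610800.00 / 12020.00 = 50.82 mm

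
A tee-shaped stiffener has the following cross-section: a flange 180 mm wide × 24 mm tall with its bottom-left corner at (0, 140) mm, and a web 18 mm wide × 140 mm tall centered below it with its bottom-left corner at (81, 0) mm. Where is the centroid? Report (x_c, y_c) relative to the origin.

x_c = 90.00 mm, y_c = 121.79 mm

Part | A | x̄ᵢ | ȳᵢ | A·x̄ᵢ | A·ȳᵢ
web | 2520.00 | 90.00 | 70.00 | 226800.00 | 176400.00
flange | 4320.00 | 90.00 | 152.00 | 388800.00 | 656640.00
Σ | 6840.00 |  |  | 615600.00 | 833040.00
x_c = 615600.00 / 6840.00 = 90.00 mm
y_c = 833040.00 / 6840.00 = 121.79 mm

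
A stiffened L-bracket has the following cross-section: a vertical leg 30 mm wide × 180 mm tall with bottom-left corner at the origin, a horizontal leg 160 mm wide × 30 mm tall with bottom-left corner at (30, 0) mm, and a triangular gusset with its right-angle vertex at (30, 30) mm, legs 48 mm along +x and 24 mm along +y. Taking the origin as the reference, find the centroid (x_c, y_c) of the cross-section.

x_c = 58.97 mm, y_c = 53.81 mm

vertical leg: A = 30 × 180 = 5400.00, centroid at (15.00, 90.00).
horizontal leg: A = 160 × 30 = 4800.00, centroid at (110.00, 15.00).
gusset: A = ½·48·24 = 576.00, centroid at (46.00, 38.00).
ΣA = 10776.00 mm²
ΣAx_c = (5400.00)(15.00) + (4800.00)(110.00) + (576.00)(46.00) = 635496.00 mm³
ΣAy_c = (5400.00)(90.00) + (4800.00)(15.00) + (576.00)(38.00) = 579888.00 mm³
x_c = 635496.00 / 10776.00 = 58.97 mm
y_c = 579888.00 / 10776.00 = 53.81 mm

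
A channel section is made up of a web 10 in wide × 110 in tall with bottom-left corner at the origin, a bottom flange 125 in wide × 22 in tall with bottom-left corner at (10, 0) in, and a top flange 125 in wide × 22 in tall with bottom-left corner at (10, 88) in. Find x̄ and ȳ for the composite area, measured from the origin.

web: A = 10 × 110 = 1100.00, centroid at (5.00, 55.00).
bottom flange: A = 125 × 22 = 2750.00, centroid at (72.50, 11.00).
top flange: A = 125 × 22 = 2750.00, centroid at (72.50, 99.00).
ΣA = 6600.00 in², ΣAx̄ = 404250.00 in³, ΣAȳ = 363000.00 in³.
x̄ = 404250.00/6600.00 = 61.25 in; ȳ = 363000.00/6600.00 = 55.00 in.

x̄ = 61.25 in, ȳ = 55.00 in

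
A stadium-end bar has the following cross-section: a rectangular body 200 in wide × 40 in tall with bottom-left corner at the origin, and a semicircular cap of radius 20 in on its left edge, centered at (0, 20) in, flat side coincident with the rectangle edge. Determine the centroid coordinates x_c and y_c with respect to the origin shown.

rectangular body: A = 200 × 40 = 8000.00, centroid at (100.00, 20.00).
semicircular end: A = ½π·20² = 628.32, centroid at (-8.49, 20.00).
ΣA = 8628.32 in²
ΣAx_c = (8000.00)(100.00) + (628.32)(-8.49) = 794666.67 in³
ΣAy_c = (8000.00)(20.00) + (628.32)(20.00) = 172566.37 in³
x_c = 794666.67 / 8628.32 = 92.10 in
y_c = 172566.37 / 8628.32 = 20.00 in

x_c = 92.10 in, y_c = 20.00 in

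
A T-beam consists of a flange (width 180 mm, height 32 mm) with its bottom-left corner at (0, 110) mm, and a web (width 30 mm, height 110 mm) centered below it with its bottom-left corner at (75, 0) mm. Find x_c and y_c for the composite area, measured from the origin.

x_c = 90.00 mm, y_c = 100.14 mm

Part | A | x̄ᵢ | ȳᵢ | A·x̄ᵢ | A·ȳᵢ
web | 3300.00 | 90.00 | 55.00 | 297000.00 | 181500.00
flange | 5760.00 | 90.00 | 126.00 | 518400.00 | 725760.00
Σ | 9060.00 |  |  | 815400.00 | 907260.00
x_c = 815400.00 / 9060.00 = 90.00 mm
y_c = 907260.00 / 9060.00 = 100.14 mm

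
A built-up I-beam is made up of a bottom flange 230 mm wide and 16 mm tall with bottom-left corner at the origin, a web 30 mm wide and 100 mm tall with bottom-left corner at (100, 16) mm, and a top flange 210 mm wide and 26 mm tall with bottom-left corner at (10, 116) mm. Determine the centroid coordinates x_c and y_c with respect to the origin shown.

x_c = 115.00 mm, y_c = 76.75 mm

bottom flange: A = 230 × 16 = 3680.00, centroid at (115.00, 8.00).
web: A = 30 × 100 = 3000.00, centroid at (115.00, 66.00).
top flange: A = 210 × 26 = 5460.00, centroid at (115.00, 129.00).
ΣA = 12140.00 mm²
ΣAx_c = (3680.00)(115.00) + (3000.00)(115.00) + (5460.00)(115.00) = 1396100.00 mm³
ΣAy_c = (3680.00)(8.00) + (3000.00)(66.00) + (5460.00)(129.00) = 931780.00 mm³
x_c = 1396100.00 / 12140.00 = 115.00 mm
y_c = 931780.00 / 12140.00 = 76.75 mm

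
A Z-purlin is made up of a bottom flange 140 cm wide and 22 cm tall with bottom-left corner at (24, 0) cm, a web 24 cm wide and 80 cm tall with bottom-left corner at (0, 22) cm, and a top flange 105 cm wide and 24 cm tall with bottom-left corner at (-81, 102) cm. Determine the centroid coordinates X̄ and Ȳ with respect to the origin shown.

X̄ = 32.01 cm, Ȳ = 58.54 cm

bottom flange: A = 140 × 22 = 3080.00, centroid at (94.00, 11.00).
web: A = 24 × 80 = 1920.00, centroid at (12.00, 62.00).
top flange: A = 105 × 24 = 2520.00, centroid at (-28.50, 114.00).
ΣA = 7520.00 cm², ΣAX̄ = 240740.00 cm³, ΣAȲ = 440200.00 cm³.
X̄ = 240740.00/7520.00 = 32.01 cm; Ȳ = 440200.00/7520.00 = 58.54 cm.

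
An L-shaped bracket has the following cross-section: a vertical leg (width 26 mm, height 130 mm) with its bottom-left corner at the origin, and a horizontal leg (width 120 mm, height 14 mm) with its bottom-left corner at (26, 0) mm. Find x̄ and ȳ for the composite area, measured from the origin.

x̄ = 37.24 mm, ȳ = 45.74 mm

Part | A | x̄ᵢ | ȳᵢ | A·x̄ᵢ | A·ȳᵢ
vertical leg | 3380.00 | 13.00 | 65.00 | 43940.00 | 219700.00
horizontal leg | 1680.00 | 86.00 | 7.00 | 144480.00 | 11760.00
Σ | 5060.00 |  |  | 188420.00 | 231460.00
x̄ = 188420.00 / 5060.00 = 37.24 mm
ȳ = 231460.00 / 5060.00 = 45.74 mm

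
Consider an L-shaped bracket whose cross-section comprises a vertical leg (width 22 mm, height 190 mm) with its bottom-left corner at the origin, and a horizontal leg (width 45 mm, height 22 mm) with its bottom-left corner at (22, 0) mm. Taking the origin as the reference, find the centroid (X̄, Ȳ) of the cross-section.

Part | A | x̄ᵢ | ȳᵢ | A·x̄ᵢ | A·ȳᵢ
vertical leg | 4180.00 | 11.00 | 95.00 | 45980.00 | 397100.00
horizontal leg | 990.00 | 44.50 | 11.00 | 44055.00 | 10890.00
Σ | 5170.00 |  |  | 90035.00 | 407990.00
X̄ = 90035.00 / 5170.00 = 17.41 mm
Ȳ = 407990.00 / 5170.00 = 78.91 mm

X̄ = 17.41 mm, Ȳ = 78.91 mm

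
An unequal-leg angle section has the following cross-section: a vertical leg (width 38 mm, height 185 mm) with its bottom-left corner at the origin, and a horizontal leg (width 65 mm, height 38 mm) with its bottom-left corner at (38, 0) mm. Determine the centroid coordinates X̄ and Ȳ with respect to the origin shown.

vertical leg: A = 38 × 185 = 7030.00, centroid at (19.00, 92.50).
horizontal leg: A = 65 × 38 = 2470.00, centroid at (70.50, 19.00).
ΣA = 9500.00 mm², ΣAX̄ = 307705.00 mm³, ΣAȲ = 697205.00 mm³.
X̄ = 307705.00/9500.00 = 32.39 mm; Ȳ = 697205.00/9500.00 = 73.39 mm.

X̄ = 32.39 mm, Ȳ = 73.39 mm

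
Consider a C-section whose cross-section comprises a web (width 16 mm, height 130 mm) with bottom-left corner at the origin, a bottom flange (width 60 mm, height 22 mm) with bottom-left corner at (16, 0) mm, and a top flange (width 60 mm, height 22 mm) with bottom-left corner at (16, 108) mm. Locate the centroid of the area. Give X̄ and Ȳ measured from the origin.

web: A = 16 × 130 = 2080.00, centroid at (8.00, 65.00).
bottom flange: A = 60 × 22 = 1320.00, centroid at (46.00, 11.00).
top flange: A = 60 × 22 = 1320.00, centroid at (46.00, 119.00).
ΣA = 4720.00 mm²
ΣAX̄ = (2080.00)(8.00) + (1320.00)(46.00) + (1320.00)(46.00) = 138080.00 mm³
ΣAȲ = (2080.00)(65.00) + (1320.00)(11.00) + (1320.00)(119.00) = 306800.00 mm³
X̄ = 138080.00 / 4720.00 = 29.25 mm
Ȳ = 306800.00 / 4720.00 = 65.00 mm

X̄ = 29.25 mm, Ȳ = 65.00 mm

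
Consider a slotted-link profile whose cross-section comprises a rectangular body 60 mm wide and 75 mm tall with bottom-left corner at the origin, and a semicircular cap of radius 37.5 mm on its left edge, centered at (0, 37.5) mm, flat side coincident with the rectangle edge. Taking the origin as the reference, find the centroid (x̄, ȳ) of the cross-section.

x̄ = 14.88 mm, ȳ = 37.50 mm

Part | A | x̄ᵢ | ȳᵢ | A·x̄ᵢ | A·ȳᵢ
rectangular body | 4500.00 | 30.00 | 37.50 | 135000.00 | 168750.00
semicircular end | 2208.93 | -15.92 | 37.50 | -35156.25 | 82834.96
Σ | 6708.93 |  |  | 99843.75 | 251584.96
x̄ = 99843.75 / 6708.93 = 14.88 mm
ȳ = 251584.96 / 6708.93 = 37.50 mm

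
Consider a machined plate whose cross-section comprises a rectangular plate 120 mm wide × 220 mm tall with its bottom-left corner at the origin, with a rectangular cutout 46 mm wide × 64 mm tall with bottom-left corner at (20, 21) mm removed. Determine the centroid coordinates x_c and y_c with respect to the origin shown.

x_c = 62.13 mm, y_c = 117.15 mm

Part | A | x̄ᵢ | ȳᵢ | A·x̄ᵢ | A·ȳᵢ
plate | 26400.00 | 60.00 | 110.00 | 1584000.00 | 2904000.00
hole | -2944.00 | 43.00 | 53.00 | -126592.00 | -156032.00
Σ | 23456.00 |  |  | 1457408.00 | 2747968.00
x_c = 1457408.00 / 23456.00 = 62.13 mm
y_c = 2747968.00 / 23456.00 = 117.15 mm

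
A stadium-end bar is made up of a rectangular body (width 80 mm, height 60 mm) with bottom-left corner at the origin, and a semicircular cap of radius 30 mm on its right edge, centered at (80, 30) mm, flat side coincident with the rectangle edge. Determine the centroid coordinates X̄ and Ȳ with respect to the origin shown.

rectangular body: A = 80 × 60 = 4800.00, centroid at (40.00, 30.00).
semicircular end: A = ½π·30² = 1413.72, centroid at (92.73, 30.00).
ΣA = 6213.72 mm², ΣAX̄ = 323097.34 mm³, ΣAȲ = 186411.50 mm³.
X̄ = 323097.34/6213.72 = 52.00 mm; Ȳ = 186411.50/6213.72 = 30.00 mm.

X̄ = 52.00 mm, Ȳ = 30.00 mm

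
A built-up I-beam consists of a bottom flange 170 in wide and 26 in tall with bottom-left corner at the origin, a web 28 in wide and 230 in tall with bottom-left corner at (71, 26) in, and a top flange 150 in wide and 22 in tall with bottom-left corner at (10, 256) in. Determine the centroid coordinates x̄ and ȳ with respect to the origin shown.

x̄ = 85.00 in, ȳ = 130.41 in

bottom flange: A = 170 × 26 = 4420.00, centroid at (85.00, 13.00).
web: A = 28 × 230 = 6440.00, centroid at (85.00, 141.00).
top flange: A = 150 × 22 = 3300.00, centroid at (85.00, 267.00).
ΣA = 14160.00 in²
ΣAx̄ = (4420.00)(85.00) + (6440.00)(85.00) + (3300.00)(85.00) = 1203600.00 in³
ΣAȳ = (4420.00)(13.00) + (6440.00)(141.00) + (3300.00)(267.00) = 1846600.00 in³
x̄ = 1203600.00 / 14160.00 = 85.00 in
ȳ = 1846600.00 / 14160.00 = 130.41 in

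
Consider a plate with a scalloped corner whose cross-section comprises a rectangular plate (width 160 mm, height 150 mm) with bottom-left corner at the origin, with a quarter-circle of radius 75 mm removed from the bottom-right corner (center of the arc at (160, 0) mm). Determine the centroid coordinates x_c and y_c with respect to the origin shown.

x_c = 69.13 mm, y_c = 84.74 mm

plate: A = 160 × 150 = 24000.00, centroid at (80.00, 75.00).
removed quarter-circle: A = −¼π·75² = -4417.86, centroid at (128.17, 31.83).
ΣA = 19582.14 mm², ΣAx_c = 1353766.65 mm³, ΣAy_c = 1659375.00 mm³.
x_c = 1353766.65/19582.14 = 69.13 mm; y_c = 1659375.00/19582.14 = 84.74 mm.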